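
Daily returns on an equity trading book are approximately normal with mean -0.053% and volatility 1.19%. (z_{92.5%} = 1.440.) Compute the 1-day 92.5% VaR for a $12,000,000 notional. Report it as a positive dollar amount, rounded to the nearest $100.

VaR = −μ + z·σ = −(-0.053%) + 1.440 × 1.19% = 1.767%.
On $12,000,000: 0.01767 × $12,000,000 = $212,040.

$212,000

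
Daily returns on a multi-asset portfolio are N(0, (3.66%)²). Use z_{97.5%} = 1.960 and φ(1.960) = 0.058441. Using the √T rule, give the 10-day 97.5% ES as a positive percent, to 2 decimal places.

27.06%

σ_{10d} = 3.66% × √10 = 11.574%.
ES multiplier = φ(z)/(1−α) = 0.058441/0.025 = 2.338.
ES = 11.574% × 2.338 = 27.060%.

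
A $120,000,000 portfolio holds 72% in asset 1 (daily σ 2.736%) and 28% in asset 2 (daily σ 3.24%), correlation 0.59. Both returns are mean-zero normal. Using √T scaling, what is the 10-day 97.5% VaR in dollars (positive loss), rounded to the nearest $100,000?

σ_p = √(0.72²·2.736² + 0.28²·3.24² + 2·0.59·0.72·0.28·2.736·3.24) = 2.610%.
σ_{10d} = 2.610% × √10 = 8.254%.
z(97.5%) = 1.960.
VaR = 1.960 × 8.254% = 16.178%; on $120,000,000 that is $19,413,600.

$19,400,000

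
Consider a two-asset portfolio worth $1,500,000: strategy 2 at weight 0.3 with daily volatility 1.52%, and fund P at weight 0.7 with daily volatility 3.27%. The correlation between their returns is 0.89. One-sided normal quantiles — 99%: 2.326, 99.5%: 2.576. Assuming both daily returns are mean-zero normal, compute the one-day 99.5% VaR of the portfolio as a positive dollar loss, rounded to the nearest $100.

$104,400

σ_p² = 0.3²·1.52² + 0.7²·3.27² + 2·0.89·0.3·0.7·1.52·3.27 = 7.3054 (%²).
σ_p = √7.3054 = 2.703%.
VaR = 2.576 × 2.703% = 6.963%; on $1,500,000 that is $104,445.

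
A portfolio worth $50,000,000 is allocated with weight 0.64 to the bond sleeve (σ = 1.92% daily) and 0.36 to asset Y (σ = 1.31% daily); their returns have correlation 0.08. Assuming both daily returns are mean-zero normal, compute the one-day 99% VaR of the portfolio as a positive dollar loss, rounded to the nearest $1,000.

$1,571,000

σ_p² = 0.64²·1.92² + 0.36²·1.31² + 2·0.08·0.64·0.36·1.92·1.31 = 1.8251 (%²).
σ_p = √1.8251 = 1.351%.
At 99%, z = 2.326.
VaR = 2.326 × 1.351% = 3.142%; on $50,000,000 that is $1,571,000.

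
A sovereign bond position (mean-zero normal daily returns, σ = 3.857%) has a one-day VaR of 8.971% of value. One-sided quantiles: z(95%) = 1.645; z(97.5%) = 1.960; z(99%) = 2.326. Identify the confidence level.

Implied z = VaR/σ = 8.971 / 3.857 = 2.326.
This matches z(99%) = 2.326.

99%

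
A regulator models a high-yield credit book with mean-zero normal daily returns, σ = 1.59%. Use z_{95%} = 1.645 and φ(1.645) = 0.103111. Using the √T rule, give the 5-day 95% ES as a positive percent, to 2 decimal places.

σ_{5d} = 1.59% × √5 = 3.555%.
ES multiplier = φ(z)/(1−α) = 0.103111/0.05 = 2.062.
ES = 3.555% × 2.062 = 7.330%.

7.33%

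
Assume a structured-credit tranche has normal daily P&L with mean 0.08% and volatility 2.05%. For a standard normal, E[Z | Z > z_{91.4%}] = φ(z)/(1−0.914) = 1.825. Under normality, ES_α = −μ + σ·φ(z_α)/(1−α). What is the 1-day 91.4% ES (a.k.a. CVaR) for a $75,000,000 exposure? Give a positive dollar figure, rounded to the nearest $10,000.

$2,750,000

ES = −(0.08%) + 2.05% × 1.825 = 3.661%.
On $75,000,000: 0.03661 × $75,000,000 = $2,745,750.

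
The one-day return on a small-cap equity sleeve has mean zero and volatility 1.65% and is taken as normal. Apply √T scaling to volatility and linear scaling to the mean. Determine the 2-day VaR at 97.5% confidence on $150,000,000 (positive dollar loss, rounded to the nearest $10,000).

At 97.5%, z = 1.960.
σ_{2d} = 1.65% × √2 = 2.333%.
VaR = 1.960 × 2.333% = 4.573%.
On $150,000,000: 0.04573 × $150,000,000 = $6,859,500.

$6,860,000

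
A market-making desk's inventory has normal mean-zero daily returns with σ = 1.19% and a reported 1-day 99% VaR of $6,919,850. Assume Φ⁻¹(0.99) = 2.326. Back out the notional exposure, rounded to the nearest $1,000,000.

$250,000,000

VaR as a fraction of value: z·σ = 2.326 × 1.19% = 2.76794%.
Position = $6,919,850 / 0.0276794 = $250,000,000.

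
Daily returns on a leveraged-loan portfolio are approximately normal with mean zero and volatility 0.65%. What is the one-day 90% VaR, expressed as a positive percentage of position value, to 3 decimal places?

0.833%

At 90% one-sided, z = 1.282.
VaR = z·σ = 1.282 × 0.65% = 0.833%.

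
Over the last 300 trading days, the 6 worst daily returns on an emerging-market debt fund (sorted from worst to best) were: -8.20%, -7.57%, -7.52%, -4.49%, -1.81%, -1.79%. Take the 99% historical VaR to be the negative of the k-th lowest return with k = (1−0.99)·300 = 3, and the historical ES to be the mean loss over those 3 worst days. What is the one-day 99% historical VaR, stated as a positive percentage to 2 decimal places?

k = 3; the 3rd lowest return is -7.52%, so VaR = 7.52%.

7.52%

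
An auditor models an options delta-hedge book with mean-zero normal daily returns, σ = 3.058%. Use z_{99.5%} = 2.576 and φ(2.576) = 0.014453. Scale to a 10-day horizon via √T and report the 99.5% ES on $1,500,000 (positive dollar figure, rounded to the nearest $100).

σ_{10d} = 3.058% × √10 = 9.670%.
ES multiplier = φ(z)/(1−α) = 0.014453/0.005 = 2.891.
ES = 9.670% × 2.891 = 27.956%; on $1,500,000: $419,340.

$419,300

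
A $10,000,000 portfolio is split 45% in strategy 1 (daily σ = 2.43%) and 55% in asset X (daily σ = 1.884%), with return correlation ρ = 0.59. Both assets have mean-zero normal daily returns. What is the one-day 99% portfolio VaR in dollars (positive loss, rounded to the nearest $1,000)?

σ_p² = 0.45²·2.43² + 0.55²·1.884² + 2·0.59·0.45·0.55·2.43·1.884 = 3.6065 (%²).
σ_p = √3.6065 = 1.899%.
At 99%, z = 2.326.
VaR = 2.326 × 1.899% = 4.417%; on $10,000,000 that is $441,700.

$442,000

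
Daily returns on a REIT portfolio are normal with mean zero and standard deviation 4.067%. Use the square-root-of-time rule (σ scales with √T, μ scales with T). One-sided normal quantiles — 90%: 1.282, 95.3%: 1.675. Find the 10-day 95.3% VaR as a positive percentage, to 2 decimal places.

σ_{10d} = 4.067% × √10 = 12.861%.
VaR = 1.675 × 12.861% = 21.542%.

21.54%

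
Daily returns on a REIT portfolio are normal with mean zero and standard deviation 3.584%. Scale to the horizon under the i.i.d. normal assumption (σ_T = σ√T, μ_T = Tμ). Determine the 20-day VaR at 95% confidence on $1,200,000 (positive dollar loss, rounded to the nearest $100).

$316,400

At 95%, z = 1.645.
σ_{20d} = 3.584% × √20 = 16.028%.
VaR = 1.645 × 16.028% = 26.366%.
On $1,200,000: 0.26366 × $1,200,000 = $316,392.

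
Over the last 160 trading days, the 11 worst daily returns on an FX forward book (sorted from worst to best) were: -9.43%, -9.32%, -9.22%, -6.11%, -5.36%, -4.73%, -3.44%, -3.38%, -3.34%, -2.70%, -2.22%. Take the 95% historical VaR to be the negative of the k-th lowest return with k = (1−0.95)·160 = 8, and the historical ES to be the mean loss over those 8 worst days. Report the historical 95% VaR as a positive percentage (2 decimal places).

3.38%

k = 8; the 8th lowest return is -3.38%, so VaR = 3.38%.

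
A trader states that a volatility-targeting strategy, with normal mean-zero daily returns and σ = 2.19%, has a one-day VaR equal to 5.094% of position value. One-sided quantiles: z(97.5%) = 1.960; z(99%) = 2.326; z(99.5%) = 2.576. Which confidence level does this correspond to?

99%

Implied z = VaR/σ = 5.094 / 2.19 = 2.326.
This matches z(99%) = 2.326.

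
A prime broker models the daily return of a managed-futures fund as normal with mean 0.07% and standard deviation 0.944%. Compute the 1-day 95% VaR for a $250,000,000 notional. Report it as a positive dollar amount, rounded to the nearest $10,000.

At 95% one-sided, z = 1.645.
VaR = −μ + z·σ = −(0.07%) + 1.645 × 0.944% = 1.483%.
On $250,000,000: 0.01483 × $250,000,000 = $3,707,500.

$3,710,000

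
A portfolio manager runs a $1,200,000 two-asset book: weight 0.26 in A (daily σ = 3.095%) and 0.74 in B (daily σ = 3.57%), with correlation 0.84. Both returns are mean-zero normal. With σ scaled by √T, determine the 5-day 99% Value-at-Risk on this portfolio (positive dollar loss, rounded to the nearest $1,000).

σ_p = √(0.26²·3.095² + 0.74²·3.57² + 2·0.84·0.26·0.74·3.095·3.57) = 3.346%.
σ_{5d} = 3.346% × √5 = 7.482%.
z(99%) = 2.326.
VaR = 2.326 × 7.482% = 17.403%; on $1,200,000 that is $208,836.

$209,000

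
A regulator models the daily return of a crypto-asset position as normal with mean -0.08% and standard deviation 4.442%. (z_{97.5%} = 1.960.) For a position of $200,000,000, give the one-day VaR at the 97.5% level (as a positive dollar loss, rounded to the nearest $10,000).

$17,570,000

VaR = −μ + z·σ = −(-0.08%) + 1.960 × 4.442% = 8.786%.
On $200,000,000: 0.08786 × $200,000,000 = $17,572,000.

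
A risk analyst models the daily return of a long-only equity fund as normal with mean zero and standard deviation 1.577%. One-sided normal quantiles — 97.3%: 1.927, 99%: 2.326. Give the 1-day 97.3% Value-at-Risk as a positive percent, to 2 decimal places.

3.04%

VaR = z·σ = 1.927 × 1.577% = 3.039%.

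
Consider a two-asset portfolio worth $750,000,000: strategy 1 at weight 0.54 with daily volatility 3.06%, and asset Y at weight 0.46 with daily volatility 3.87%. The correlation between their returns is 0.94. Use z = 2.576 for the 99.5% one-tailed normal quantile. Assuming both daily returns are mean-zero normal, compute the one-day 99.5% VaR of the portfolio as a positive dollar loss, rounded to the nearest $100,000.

σ_p² = 0.54²·3.06² + 0.46²·3.87² + 2·0.94·0.54·0.46·3.06·3.87 = 11.4298 (%²).
σ_p = √11.4298 = 3.381%.
VaR = 2.576 × 3.381% = 8.709%; on $750,000,000 that is $65,317,500.

$65,300,000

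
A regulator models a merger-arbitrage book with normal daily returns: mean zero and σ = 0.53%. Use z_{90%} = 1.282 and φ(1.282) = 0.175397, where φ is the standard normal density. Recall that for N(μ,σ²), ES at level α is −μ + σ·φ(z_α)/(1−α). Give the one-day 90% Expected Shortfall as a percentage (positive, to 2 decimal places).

0.93%

Tail multiplier: φ(z)/(1−α) = 0.175397 / 0.1 = 1.754.
ES = 0.53% × 1.754 = 0.930%.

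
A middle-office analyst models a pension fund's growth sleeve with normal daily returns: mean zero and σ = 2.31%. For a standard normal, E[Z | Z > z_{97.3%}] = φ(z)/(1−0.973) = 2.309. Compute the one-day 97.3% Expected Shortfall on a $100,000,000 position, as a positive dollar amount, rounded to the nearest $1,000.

$5,334,000

ES = 2.31% × 2.309 = 5.334%.
On $100,000,000: 0.05334 × $100,000,000 = $5,334,000.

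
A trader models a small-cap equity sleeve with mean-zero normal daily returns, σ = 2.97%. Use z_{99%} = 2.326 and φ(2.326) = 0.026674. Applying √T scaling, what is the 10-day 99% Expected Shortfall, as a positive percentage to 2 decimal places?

25.05%

σ_{10d} = 2.97% × √10 = 9.392%.
ES multiplier = φ(z)/(1−α) = 0.026674/0.01 = 2.667.
ES = 9.392% × 2.667 = 25.048%.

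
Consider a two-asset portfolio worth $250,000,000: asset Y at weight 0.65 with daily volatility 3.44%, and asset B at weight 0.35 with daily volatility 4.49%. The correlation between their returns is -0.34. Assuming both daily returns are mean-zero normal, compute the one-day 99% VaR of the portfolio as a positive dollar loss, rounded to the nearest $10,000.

σ_p² = 0.65²·3.44² + 0.35²·4.49² + 2·-0.34·0.65·0.35·3.44·4.49 = 5.0799 (%²).
σ_p = √5.0799 = 2.254%.
At 99%, z = 2.326.
VaR = 2.326 × 2.254% = 5.243%; on $250,000,000 that is $13,107,500.

$13,110,000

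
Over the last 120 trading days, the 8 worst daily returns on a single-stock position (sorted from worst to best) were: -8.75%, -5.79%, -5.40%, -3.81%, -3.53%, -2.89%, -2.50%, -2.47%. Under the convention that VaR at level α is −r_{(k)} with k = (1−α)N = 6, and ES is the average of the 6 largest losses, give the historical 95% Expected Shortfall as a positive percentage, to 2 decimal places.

5.03%

The 6 worst returns sum to -30.17%.
ES = −(-30.17%) / 6 = 5.0283…% ≈ 5.03%.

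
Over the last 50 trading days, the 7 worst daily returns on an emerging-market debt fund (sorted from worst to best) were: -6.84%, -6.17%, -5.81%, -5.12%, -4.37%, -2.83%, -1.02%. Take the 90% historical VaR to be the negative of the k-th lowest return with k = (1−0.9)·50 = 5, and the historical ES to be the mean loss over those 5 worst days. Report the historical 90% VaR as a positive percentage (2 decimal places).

k = 5; the 5th lowest return is -4.37%, so VaR = 4.37%.

4.37%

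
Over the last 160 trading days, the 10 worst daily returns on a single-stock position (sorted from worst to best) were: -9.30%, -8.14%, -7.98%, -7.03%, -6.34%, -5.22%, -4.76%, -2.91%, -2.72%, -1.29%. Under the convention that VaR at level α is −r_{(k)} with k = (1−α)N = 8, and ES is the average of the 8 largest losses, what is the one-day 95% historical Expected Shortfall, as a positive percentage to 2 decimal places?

6.46%

The 8 worst returns sum to -51.68%.
ES = −(-51.68%) / 8 = 6.46%.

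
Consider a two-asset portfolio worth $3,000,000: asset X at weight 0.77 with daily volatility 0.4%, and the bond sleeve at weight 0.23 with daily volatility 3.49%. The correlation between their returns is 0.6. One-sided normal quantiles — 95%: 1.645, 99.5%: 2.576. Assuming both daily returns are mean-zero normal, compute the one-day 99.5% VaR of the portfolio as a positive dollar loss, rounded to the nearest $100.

$78,700

σ_p² = 0.77²·0.4² + 0.23²·3.49² + 2·0.6·0.77·0.23·0.4·3.49 = 1.0359 (%²).
σ_p = √1.0359 = 1.018%.
VaR = 2.576 × 1.018% = 2.622%; on $3,000,000 that is $78,660.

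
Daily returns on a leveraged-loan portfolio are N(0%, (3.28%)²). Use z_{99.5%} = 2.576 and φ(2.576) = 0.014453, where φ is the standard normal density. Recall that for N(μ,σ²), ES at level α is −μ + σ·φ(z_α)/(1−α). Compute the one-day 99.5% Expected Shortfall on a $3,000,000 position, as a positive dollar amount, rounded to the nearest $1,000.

$284,000

Tail multiplier: φ(z)/(1−α) = 0.014453 / 0.005 = 2.891.
ES = 3.28% × 2.891 = 9.482%.
On $3,000,000: 0.09482 × $3,000,000 = $284,460.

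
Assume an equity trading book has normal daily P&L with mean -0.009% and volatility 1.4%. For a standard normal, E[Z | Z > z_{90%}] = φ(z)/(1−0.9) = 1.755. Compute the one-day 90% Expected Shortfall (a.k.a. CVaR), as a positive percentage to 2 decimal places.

2.47%

ES = −(-0.009%) + 1.4% × 1.755 = 2.466%.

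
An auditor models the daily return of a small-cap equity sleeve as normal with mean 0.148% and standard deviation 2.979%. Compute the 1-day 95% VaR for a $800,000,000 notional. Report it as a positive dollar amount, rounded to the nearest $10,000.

At 95% one-sided, z = 1.645.
VaR = −μ + z·σ = −(0.148%) + 1.645 × 2.979% = 4.752%.
On $800,000,000: 0.04752 × $800,000,000 = $38,016,000.

$38,020,000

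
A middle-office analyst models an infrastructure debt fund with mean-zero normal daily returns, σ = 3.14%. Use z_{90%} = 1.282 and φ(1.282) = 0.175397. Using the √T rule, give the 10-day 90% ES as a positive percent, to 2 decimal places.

17.42%

σ_{10d} = 3.14% × √10 = 9.930%.
ES multiplier = φ(z)/(1−α) = 0.175397/0.1 = 1.754.
ES = 9.930% × 1.754 = 17.417%.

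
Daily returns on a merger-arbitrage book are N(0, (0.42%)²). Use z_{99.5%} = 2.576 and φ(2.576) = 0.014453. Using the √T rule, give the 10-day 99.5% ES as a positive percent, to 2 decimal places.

σ_{10d} = 0.42% × √10 = 1.328%.
ES multiplier = φ(z)/(1−α) = 0.014453/0.005 = 2.891.
ES = 1.328% × 2.891 = 3.839%.

3.84%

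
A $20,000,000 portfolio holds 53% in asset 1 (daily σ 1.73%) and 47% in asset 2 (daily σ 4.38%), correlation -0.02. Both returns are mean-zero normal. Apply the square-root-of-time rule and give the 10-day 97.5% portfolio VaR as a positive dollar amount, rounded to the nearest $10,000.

$2,770,000

σ_p = √(0.53²·1.73² + 0.47²·4.38² + 2·-0.02·0.53·0.47·1.73·4.38) = 2.237%.
σ_{10d} = 2.237% × √10 = 7.074%.
z(97.5%) = 1.960.
VaR = 1.960 × 7.074% = 13.865%; on $20,000,000 that is $2,773,000.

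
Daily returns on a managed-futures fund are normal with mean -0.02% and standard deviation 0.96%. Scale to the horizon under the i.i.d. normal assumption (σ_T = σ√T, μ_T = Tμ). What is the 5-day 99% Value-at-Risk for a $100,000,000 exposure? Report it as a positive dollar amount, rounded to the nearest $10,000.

At 99%, z = 2.326.
σ_{5d} = 0.96% × √5 = 2.147%; μ_{5d} = 5 × -0.02% = -0.100%.
VaR = −(-0.100%) + 2.326 × 2.147% = 5.094%.
On $100,000,000: 0.05094 × $100,000,000 = $5,094,000.

$5,090,000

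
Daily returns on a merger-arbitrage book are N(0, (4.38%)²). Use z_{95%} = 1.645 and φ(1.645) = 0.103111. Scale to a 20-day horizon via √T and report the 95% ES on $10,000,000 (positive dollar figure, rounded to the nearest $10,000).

σ_{20d} = 4.38% × √20 = 19.588%.
ES multiplier = φ(z)/(1−α) = 0.103111/0.05 = 2.062.
ES = 19.588% × 2.062 = 40.390%; on $10,000,000: $4,039,000.

$4,040,000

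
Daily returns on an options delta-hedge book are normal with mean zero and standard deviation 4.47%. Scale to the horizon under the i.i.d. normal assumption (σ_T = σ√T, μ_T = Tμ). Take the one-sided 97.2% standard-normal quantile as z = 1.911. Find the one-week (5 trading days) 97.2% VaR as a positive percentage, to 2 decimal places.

19.10%

σ_{5d} = 4.47% × √5 = 9.995%.
VaR = 1.911 × 9.995% = 19.100%.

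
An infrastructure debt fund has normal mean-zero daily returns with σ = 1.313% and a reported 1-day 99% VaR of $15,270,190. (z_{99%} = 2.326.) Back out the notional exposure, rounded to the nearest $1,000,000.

VaR as a fraction of value: z·σ = 2.326 × 1.313% = 3.05404%.
Position = $15,270,190 / 0.0305404 = $500,000,000.

$500,000,000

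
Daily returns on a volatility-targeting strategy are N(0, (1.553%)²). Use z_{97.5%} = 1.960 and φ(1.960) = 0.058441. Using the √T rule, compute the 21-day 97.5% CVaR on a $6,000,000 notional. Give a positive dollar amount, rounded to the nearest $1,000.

$998,000

σ_{21d} = 1.553% × √21 = 7.117%.
ES multiplier = φ(z)/(1−α) = 0.058441/0.025 = 2.338.
ES = 7.117% × 2.338 = 16.640%; on $6,000,000: $998,400.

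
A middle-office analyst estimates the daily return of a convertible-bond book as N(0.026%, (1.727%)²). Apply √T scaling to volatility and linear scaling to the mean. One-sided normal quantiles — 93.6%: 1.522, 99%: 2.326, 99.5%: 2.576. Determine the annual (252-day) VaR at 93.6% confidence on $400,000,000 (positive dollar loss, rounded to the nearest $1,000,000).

σ_{252d} = 1.727% × √252 = 27.415%; μ_{252d} = 252 × 0.026% = 6.552%.
VaR = −(6.552%) + 1.522 × 27.415% = 35.174%.
On $400,000,000: 0.35174 × $400,000,000 = $140,696,000.

$141,000,000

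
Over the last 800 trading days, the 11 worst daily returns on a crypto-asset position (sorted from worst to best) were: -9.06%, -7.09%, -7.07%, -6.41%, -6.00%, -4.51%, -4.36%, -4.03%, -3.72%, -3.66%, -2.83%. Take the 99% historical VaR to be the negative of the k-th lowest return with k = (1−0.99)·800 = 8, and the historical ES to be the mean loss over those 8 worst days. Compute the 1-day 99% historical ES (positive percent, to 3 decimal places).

The 8 worst returns sum to -48.53%.
ES = −(-48.53%) / 8 = 6.06625% ≈ 6.066%.

6.066%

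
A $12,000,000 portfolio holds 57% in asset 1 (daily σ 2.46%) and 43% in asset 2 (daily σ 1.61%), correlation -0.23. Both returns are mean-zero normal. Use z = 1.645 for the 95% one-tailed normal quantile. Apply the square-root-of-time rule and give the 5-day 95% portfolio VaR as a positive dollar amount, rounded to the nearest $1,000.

σ_p = √(0.57²·2.46² + 0.43²·1.61² + 2·-0.23·0.57·0.43·2.46·1.61) = 1.414%.
σ_{5d} = 1.414% × √5 = 3.162%.
VaR = 1.645 × 3.162% = 5.201%; on $12,000,000 that is $624,120.

$624,000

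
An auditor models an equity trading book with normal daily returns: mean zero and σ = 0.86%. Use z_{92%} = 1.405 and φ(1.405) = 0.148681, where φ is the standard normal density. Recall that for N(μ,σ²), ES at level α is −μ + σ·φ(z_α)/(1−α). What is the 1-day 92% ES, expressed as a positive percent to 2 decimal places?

Tail multiplier: φ(z)/(1−α) = 0.148681 / 0.08 = 1.859.
ES = 0.86% × 1.859 = 1.599%.

1.60%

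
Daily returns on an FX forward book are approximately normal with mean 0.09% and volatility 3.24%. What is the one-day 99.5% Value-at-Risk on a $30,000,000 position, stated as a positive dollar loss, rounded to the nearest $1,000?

At 99.5% one-sided, z = 2.576.
VaR = −μ + z·σ = −(0.09%) + 2.576 × 3.24% = 8.256%.
On $30,000,000: 0.08256 × $30,000,000 = $2,476,800.

$2,477,000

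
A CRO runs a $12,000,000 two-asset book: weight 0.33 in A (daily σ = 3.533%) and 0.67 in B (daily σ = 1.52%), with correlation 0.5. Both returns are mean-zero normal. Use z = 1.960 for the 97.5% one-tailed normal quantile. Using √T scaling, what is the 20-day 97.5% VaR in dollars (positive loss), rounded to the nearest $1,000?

$1,991,000

σ_p = √(0.33²·3.533² + 0.67²·1.52² + 2·0.5·0.33·0.67·3.533·1.52) = 1.893%.
σ_{20d} = 1.893% × √20 = 8.466%.
VaR = 1.960 × 8.466% = 16.593%; on $12,000,000 that is $1,991,160.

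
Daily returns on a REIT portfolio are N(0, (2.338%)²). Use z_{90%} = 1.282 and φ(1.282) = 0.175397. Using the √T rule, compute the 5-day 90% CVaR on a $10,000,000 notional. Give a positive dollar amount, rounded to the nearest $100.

σ_{5d} = 2.338% × √5 = 5.228%.
ES multiplier = φ(z)/(1−α) = 0.175397/0.1 = 1.754.
ES = 5.228% × 1.754 = 9.170%; on $10,000,000: $917,000.

$917,000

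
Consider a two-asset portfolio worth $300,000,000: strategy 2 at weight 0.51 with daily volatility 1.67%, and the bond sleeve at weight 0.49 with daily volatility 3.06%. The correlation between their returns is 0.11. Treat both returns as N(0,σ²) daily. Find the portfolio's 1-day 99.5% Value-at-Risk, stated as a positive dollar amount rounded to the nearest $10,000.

σ_p² = 0.51²·1.67² + 0.49²·3.06² + 2·0.11·0.51·0.49·1.67·3.06 = 3.2545 (%²).
σ_p = √3.2545 = 1.804%.
At 99.5%, z = 2.576.
VaR = 2.576 × 1.804% = 4.647%; on $300,000,000 that is $13,941,000.

$13,940,000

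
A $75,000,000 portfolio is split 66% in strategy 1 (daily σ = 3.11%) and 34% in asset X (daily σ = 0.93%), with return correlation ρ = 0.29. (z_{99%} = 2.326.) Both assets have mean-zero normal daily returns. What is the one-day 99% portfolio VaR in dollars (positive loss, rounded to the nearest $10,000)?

σ_p² = 0.66²·3.11² + 0.34²·0.93² + 2·0.29·0.66·0.34·3.11·0.93 = 4.6896 (%²).
σ_p = √4.6896 = 2.166%.
VaR = 2.326 × 2.166% = 5.038%; on $75,000,000 that is $3,778,500.

$3,780,000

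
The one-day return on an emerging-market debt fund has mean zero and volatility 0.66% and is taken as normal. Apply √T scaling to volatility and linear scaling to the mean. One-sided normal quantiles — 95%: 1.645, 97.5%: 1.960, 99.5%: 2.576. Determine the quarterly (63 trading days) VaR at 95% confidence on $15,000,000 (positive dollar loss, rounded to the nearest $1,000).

$1,293,000

σ_{63d} = 0.66% × √63 = 5.239%.
VaR = 1.645 × 5.239% = 8.618%.
On $15,000,000: 0.08618 × $15,000,000 = $1,292,700.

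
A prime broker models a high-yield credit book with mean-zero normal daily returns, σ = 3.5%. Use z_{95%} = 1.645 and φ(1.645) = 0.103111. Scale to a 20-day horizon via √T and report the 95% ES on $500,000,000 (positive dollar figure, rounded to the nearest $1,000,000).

σ_{20d} = 3.5% × √20 = 15.652%.
ES multiplier = φ(z)/(1−α) = 0.103111/0.05 = 2.062.
ES = 15.652% × 2.062 = 32.274%; on $500,000,000: $161,370,000.

$161,000,000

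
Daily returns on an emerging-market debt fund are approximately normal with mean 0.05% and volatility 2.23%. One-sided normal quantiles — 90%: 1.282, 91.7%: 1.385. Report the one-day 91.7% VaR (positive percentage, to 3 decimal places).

3.039%

VaR = −μ + z·σ = −(0.05%) + 1.385 × 2.23% = 3.039%.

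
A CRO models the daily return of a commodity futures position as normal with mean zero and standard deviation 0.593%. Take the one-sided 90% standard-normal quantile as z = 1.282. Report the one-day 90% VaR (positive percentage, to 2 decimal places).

VaR = z·σ = 1.282 × 0.593% = 0.760%.

0.76%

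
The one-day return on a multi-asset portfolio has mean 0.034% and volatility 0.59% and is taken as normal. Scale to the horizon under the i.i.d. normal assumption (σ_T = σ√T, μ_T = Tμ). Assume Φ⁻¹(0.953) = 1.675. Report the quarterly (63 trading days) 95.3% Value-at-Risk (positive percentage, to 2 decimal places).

σ_{63d} = 0.59% × √63 = 4.683%; μ_{63d} = 63 × 0.034% = 2.142%.
VaR = −(2.142%) + 1.675 × 4.683% = 5.702%.

5.70%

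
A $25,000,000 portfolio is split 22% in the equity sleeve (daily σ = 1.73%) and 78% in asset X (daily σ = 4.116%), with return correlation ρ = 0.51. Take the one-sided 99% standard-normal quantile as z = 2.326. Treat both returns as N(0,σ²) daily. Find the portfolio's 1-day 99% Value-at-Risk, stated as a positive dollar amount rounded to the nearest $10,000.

σ_p² = 0.22²·1.73² + 0.78²·4.116² + 2·0.51·0.22·0.78·1.73·4.116 = 11.6984 (%²).
σ_p = √11.6984 = 3.420%.
VaR = 2.326 × 3.420% = 7.955%; on $25,000,000 that is $1,988,750.

$1,990,000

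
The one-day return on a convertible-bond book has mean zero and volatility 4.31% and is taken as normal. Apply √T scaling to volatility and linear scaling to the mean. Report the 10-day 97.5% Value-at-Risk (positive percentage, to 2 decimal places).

At 97.5%, z = 1.960.
σ_{10d} = 4.31% × √10 = 13.629%.
VaR = 1.960 × 13.629% = 26.713%.

26.71%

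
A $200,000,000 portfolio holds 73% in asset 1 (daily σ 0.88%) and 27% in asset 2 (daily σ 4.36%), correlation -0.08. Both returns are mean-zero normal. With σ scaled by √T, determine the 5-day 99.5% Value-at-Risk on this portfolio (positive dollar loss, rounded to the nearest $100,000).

σ_p = √(0.73²·0.88² + 0.27²·4.36² + 2·-0.08·0.73·0.27·0.88·4.36) = 1.295%.
σ_{5d} = 1.295% × √5 = 2.896%.
z(99.5%) = 2.576.
VaR = 2.576 × 2.896% = 7.460%; on $200,000,000 that is $14,920,000.

$14,900,000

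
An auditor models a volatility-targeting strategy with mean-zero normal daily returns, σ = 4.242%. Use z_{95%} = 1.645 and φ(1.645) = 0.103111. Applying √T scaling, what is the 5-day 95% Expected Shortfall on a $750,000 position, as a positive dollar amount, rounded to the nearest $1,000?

σ_{5d} = 4.242% × √5 = 9.485%.
ES multiplier = φ(z)/(1−α) = 0.103111/0.05 = 2.062.
ES = 9.485% × 2.062 = 19.558%; on $750,000: $146,685.

$147,000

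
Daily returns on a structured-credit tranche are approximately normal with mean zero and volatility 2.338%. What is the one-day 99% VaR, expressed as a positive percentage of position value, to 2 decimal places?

5.44%

At 99% one-sided, z = 2.326.
VaR = z·σ = 2.326 × 2.338% = 5.438%.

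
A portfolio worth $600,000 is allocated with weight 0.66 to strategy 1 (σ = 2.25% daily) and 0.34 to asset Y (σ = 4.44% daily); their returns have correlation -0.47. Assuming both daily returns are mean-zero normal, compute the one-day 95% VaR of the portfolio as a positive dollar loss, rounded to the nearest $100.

$15,200

σ_p² = 0.66²·2.25² + 0.34²·4.44² + 2·-0.47·0.66·0.34·2.25·4.44 = 2.3769 (%²).
σ_p = √2.3769 = 1.542%.
At 95%, z = 1.645.
VaR = 1.645 × 1.542% = 2.537%; on $600,000 that is $15,222.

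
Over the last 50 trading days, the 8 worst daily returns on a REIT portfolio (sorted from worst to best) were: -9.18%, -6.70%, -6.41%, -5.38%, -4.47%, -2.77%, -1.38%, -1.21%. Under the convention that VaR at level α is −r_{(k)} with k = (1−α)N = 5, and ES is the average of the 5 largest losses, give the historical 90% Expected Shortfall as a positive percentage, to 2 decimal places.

6.43%

The 5 worst returns sum to -32.14%.
ES = −(-32.14%) / 5 = 6.428% ≈ 6.43%.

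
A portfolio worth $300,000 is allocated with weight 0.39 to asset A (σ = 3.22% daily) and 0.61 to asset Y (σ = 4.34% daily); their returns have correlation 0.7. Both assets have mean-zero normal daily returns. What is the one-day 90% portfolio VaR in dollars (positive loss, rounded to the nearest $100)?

σ_p² = 0.39²·3.22² + 0.61²·4.34² + 2·0.7·0.39·0.61·3.22·4.34 = 13.2402 (%²).
σ_p = √13.2402 = 3.639%.
At 90%, z = 1.282.
VaR = 1.282 × 3.639% = 4.665%; on $300,000 that is $13,995.

$14,000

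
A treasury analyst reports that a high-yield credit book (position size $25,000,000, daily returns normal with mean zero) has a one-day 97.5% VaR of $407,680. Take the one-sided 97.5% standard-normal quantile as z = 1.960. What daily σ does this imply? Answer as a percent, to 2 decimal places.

VaR as a fraction: $407,680 / $25,000,000 = 1.631%.
σ = VaR / z = 1.631% / 1.960 = 0.832%.

0.83%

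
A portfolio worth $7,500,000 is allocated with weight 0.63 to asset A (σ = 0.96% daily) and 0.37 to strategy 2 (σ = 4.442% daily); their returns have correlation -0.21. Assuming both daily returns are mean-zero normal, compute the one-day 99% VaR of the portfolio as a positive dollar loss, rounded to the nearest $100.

σ_p² = 0.63²·0.96² + 0.37²·4.442² + 2·-0.21·0.63·0.37·0.96·4.442 = 2.6495 (%²).
σ_p = √2.6495 = 1.628%.
At 99%, z = 2.326.
VaR = 2.326 × 1.628% = 3.787%; on $7,500,000 that is $284,025.

$284,000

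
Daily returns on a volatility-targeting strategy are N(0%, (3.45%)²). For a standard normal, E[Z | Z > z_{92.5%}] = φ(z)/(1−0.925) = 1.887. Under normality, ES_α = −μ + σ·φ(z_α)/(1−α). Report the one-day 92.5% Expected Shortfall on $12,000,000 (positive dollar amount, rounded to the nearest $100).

ES = 3.45% × 1.887 = 6.510%.
On $12,000,000: 0.06510 × $12,000,000 = $781,200.

$781,200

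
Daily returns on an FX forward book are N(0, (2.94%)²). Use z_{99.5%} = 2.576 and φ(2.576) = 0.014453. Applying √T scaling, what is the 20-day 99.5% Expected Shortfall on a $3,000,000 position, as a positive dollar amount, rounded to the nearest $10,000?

σ_{20d} = 2.94% × √20 = 13.148%.
ES multiplier = φ(z)/(1−α) = 0.014453/0.005 = 2.891.
ES = 13.148% × 2.891 = 38.011%; on $3,000,000: $1,140,330.

$1,140,000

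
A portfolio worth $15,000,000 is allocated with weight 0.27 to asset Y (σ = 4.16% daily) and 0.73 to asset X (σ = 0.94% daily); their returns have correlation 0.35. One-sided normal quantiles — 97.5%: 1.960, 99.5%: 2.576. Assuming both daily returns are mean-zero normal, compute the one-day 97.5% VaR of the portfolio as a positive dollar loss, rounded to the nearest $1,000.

σ_p² = 0.27²·4.16² + 0.73²·0.94² + 2·0.35·0.27·0.73·4.16·0.94 = 2.2720 (%²).
σ_p = √2.2720 = 1.507%.
VaR = 1.960 × 1.507% = 2.954%; on $15,000,000 that is $443,100.

$443,000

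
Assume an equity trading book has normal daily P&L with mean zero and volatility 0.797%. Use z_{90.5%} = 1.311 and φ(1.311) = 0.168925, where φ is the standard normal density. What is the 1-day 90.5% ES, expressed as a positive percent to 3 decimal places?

1.417%

Tail multiplier: φ(z)/(1−α) = 0.168925 / 0.095 = 1.778.
ES = 0.797% × 1.778 = 1.417%.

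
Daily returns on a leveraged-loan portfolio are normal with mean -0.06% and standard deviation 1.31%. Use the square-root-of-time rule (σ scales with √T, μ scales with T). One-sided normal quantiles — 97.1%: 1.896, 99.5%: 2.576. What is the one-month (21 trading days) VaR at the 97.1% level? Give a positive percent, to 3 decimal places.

12.642%

σ_{21d} = 1.31% × √21 = 6.003%; μ_{21d} = 21 × -0.06% = -1.260%.
VaR = −(-1.260%) + 1.896 × 6.003% = 12.642%.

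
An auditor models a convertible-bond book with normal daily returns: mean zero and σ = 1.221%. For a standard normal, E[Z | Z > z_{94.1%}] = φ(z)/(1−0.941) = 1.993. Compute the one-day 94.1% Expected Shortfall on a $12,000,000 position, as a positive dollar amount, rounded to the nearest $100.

ES = 1.221% × 1.993 = 2.433%.
On $12,000,000: 0.02433 × $12,000,000 = $291,960.

$292,000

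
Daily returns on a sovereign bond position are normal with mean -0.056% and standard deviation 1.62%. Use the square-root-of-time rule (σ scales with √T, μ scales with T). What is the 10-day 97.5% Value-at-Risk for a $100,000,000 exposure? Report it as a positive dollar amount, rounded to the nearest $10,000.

At 97.5%, z = 1.960.
σ_{10d} = 1.62% × √10 = 5.123%; μ_{10d} = 10 × -0.056% = -0.560%.
VaR = −(-0.560%) + 1.960 × 5.123% = 10.601%.
On $100,000,000: 0.10601 × $100,000,000 = $10,601,000.

$10,600,000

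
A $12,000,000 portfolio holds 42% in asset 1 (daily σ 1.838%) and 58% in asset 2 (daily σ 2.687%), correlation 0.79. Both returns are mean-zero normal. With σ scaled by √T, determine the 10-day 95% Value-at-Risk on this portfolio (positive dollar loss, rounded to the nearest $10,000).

$1,390,000

σ_p = √(0.42²·1.838² + 0.58²·2.687² + 2·0.79·0.42·0.58·1.838·2.687) = 2.219%.
σ_{10d} = 2.219% × √10 = 7.017%.
z(95%) = 1.645.
VaR = 1.645 × 7.017% = 11.543%; on $12,000,000 that is $1,385,160.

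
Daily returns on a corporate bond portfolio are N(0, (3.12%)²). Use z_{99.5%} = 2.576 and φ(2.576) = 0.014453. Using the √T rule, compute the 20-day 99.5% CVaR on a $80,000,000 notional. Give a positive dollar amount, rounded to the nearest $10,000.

$32,270,000

σ_{20d} = 3.12% × √20 = 13.953%.
ES multiplier = φ(z)/(1−α) = 0.014453/0.005 = 2.891.
ES = 13.953% × 2.891 = 40.338%; on $80,000,000: $32,270,400.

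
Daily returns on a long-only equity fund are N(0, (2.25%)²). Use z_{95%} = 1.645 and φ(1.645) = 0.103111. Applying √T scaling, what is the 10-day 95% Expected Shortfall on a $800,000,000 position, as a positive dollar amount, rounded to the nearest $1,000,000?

$117,000,000

σ_{10d} = 2.25% × √10 = 7.115%.
ES multiplier = φ(z)/(1−α) = 0.103111/0.05 = 2.062.
ES = 7.115% × 2.062 = 14.671%; on $800,000,000: $117,368,000.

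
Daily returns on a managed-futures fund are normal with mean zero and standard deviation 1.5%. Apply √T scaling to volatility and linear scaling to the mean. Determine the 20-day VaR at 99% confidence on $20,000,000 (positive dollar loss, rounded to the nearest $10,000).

At 99%, z = 2.326.
σ_{20d} = 1.5% × √20 = 6.708%.
VaR = 2.326 × 6.708% = 15.603%.
On $20,000,000: 0.15603 × $20,000,000 = $3,120,600.

$3,120,000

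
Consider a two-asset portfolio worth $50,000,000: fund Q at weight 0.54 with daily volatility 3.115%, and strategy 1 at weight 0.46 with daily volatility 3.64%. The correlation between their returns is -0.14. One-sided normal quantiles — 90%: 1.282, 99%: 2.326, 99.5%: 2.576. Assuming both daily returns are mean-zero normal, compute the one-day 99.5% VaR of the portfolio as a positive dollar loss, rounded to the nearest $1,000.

σ_p² = 0.54²·3.115² + 0.46²·3.64² + 2·-0.14·0.54·0.46·3.115·3.64 = 4.8445 (%²).
σ_p = √4.8445 = 2.201%.
VaR = 2.576 × 2.201% = 5.670%; on $50,000,000 that is $2,835,000.

$2,835,000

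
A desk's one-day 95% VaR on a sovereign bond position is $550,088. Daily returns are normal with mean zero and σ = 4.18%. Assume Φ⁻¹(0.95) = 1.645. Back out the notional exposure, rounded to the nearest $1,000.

VaR as a fraction of value: z·σ = 1.645 × 4.18% = 6.8761%.
Position = $550,088 / 0.068761 = $8,000,000.

$8,000,000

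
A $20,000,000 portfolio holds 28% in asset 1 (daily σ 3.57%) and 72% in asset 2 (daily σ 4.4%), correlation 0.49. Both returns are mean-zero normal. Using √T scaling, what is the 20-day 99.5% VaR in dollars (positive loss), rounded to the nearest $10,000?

σ_p = √(0.28²·3.57² + 0.72²·4.4² + 2·0.49·0.28·0.72·3.57·4.4) = 3.760%.
σ_{20d} = 3.760% × √20 = 16.815%.
z(99.5%) = 2.576.
VaR = 2.576 × 16.815% = 43.315%; on $20,000,000 that is $8,663,000.

$8,660,000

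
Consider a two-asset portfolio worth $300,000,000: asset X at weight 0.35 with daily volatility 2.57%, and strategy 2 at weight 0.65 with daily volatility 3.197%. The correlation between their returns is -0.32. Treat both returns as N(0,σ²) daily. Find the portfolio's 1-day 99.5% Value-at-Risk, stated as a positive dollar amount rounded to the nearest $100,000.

$15,300,000

σ_p² = 0.35²·2.57² + 0.65²·3.197² + 2·-0.32·0.35·0.65·2.57·3.197 = 3.9311 (%²).
σ_p = √3.9311 = 1.983%.
At 99.5%, z = 2.576.
VaR = 2.576 × 1.983% = 5.108%; on $300,000,000 that is $15,324,000.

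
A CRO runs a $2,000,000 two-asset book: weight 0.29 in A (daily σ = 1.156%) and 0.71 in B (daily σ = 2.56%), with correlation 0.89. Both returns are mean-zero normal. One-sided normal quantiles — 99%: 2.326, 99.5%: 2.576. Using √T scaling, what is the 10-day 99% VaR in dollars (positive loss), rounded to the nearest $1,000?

$312,000

σ_p = √(0.29²·1.156² + 0.71²·2.56² + 2·0.89·0.29·0.71·1.156·2.56) = 2.121%.
σ_{10d} = 2.121% × √10 = 6.707%.
VaR = 2.326 × 6.707% = 15.600%; on $2,000,000 that is $312,000.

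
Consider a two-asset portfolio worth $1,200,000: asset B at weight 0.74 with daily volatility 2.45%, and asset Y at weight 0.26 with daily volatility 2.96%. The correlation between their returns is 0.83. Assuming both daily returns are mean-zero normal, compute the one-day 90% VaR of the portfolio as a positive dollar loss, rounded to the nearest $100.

σ_p² = 0.74²·2.45² + 0.26²·2.96² + 2·0.83·0.74·0.26·2.45·2.96 = 6.1954 (%²).
σ_p = √6.1954 = 2.489%.
At 90%, z = 1.282.
VaR = 1.282 × 2.489% = 3.191%; on $1,200,000 that is $38,292.

$38,300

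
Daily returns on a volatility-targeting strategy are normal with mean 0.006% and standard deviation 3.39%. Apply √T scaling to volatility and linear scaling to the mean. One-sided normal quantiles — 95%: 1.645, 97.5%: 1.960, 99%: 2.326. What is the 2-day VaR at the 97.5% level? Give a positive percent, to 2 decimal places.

σ_{2d} = 3.39% × √2 = 4.794%; μ_{2d} = 2 × 0.006% = 0.012%.
VaR = −(0.012%) + 1.960 × 4.794% = 9.384%.

9.38%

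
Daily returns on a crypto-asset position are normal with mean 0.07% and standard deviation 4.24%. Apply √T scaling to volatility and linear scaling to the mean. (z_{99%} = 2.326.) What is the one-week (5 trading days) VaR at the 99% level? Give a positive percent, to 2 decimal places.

σ_{5d} = 4.24% × √5 = 9.481%; μ_{5d} = 5 × 0.07% = 0.350%.
VaR = −(0.350%) + 2.326 × 9.481% = 21.703%.

21.70%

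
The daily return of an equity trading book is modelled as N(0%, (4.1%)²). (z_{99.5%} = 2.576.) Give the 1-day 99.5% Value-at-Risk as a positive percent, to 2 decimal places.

10.56%

VaR = z·σ = 2.576 × 4.1% = 10.562%.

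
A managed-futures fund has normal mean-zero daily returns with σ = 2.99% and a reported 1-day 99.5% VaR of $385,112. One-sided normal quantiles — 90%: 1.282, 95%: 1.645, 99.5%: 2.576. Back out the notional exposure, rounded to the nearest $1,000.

VaR as a fraction of value: z·σ = 2.576 × 2.99% = 7.70224%.
Position = $385,112 / 0.0770224 = $5,000,000.

$5,000,000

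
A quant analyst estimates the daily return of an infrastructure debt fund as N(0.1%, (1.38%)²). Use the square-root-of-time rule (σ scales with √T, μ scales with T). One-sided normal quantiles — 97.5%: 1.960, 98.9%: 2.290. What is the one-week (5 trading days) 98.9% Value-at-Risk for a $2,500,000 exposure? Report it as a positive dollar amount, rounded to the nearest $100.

σ_{5d} = 1.38% × √5 = 3.086%; μ_{5d} = 5 × 0.1% = 0.500%.
VaR = −(0.500%) + 2.290 × 3.086% = 6.567%.
On $2,500,000: 0.06567 × $2,500,000 = $164,175.

$164,200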